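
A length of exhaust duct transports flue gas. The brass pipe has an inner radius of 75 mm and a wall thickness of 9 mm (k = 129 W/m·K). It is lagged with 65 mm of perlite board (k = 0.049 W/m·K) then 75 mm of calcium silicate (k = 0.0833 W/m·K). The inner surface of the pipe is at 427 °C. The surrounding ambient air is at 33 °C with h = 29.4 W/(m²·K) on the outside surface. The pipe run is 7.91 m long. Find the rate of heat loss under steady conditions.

Radial resistances (cylindrical: R_cond = ln(r_o/r_i)/(2πkL), R_conv = 1/(h·2πrL)):
R_brass pipe wall = ln(84/75)/(2π×129×7.91) = 1.768×10^-5 K/W
R_perlite board = ln(149/84)/(2π×0.049×7.91) = 0.2353 K/W
R_calcium silicate = ln(224/149)/(2π×0.0833×7.91) = 0.09848 K/W
R_outer film = 1/(h_o·2πr_oL) = 1/(29.4×2π×0.224×7.91) = 0.003055 K/W
R_total = 0.3369 K/W
Q = ΔT/R_total = 394/0.3369

Q ≈ 1170 W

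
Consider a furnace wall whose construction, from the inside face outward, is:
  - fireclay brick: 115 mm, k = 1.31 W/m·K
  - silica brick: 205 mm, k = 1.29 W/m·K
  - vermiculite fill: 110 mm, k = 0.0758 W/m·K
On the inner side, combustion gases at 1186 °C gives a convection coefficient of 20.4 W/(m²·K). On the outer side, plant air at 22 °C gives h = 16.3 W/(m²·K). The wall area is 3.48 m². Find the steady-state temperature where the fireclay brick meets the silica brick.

Series thermal resistances:
R_inner film = 1/(h_i·A) = 1/(20.4×3.48) = 0.01409 K/W
R_fireclay brick = L/(kA) = 0.115/(1.31×3.48) = 0.02523 K/W
R_silica brick = L/(kA) = 0.205/(1.29×3.48) = 0.04567 K/W
R_vermiculite fill = L/(kA) = 0.11/(0.0758×3.48) = 0.417 K/W
R_outer film = 1/(h_o·A) = 1/(16.3×3.48) = 0.01763 K/W
R_total = 0.5196 K/W;  Q = ΔT/R_total = 1164/0.5196 = 2240 W
T_interface = T_inner − Q·ΣR(inner→interface) = 1186 − 2240×0.03931

T ≈ 1100 °C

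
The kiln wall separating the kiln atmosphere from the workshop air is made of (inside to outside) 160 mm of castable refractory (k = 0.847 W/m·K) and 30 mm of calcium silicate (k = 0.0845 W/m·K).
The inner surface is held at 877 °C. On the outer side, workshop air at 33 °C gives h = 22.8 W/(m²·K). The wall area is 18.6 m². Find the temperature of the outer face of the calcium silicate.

Using the resistance-network approach (series):
R_castable refractory = L/(kA) = 0.16/(0.847×18.6) = 0.01016 K/W
R_calcium silicate = L/(kA) = 0.03/(0.0845×18.6) = 0.01909 K/W
R_outer film = 1/(h_o·A) = 1/(22.8×18.6) = 0.002358 K/W
R_total = 0.0316 K/W;  Q = ΔT/R_total = 844/0.0316 = 26710 W
T_interface = T_inner − Q·ΣR(inner→interface) = 877 − 26700×0.02924

T ≈ 96 °C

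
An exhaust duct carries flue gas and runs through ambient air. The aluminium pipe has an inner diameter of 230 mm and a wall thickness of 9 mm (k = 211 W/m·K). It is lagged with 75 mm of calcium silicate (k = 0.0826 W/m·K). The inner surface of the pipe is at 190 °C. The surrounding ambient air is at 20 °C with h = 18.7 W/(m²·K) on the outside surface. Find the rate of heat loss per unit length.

Cylindrical conduction, so R = ln(r₂/r₁)/(2πkL) per layer, in series:
R_aluminium pipe wall = ln(124/115)/(2π×211×1) = 5.684×10^-5 K/W
R_calcium silicate = ln(199/124)/(2π×0.0826×1) = 0.9114 K/W
R_outer film = 1/(h_o·2πr_oL) = 1/(18.7×2π×0.199×1) = 0.04277 K/W
R_total = 0.9543 K/W
Q = ΔT/R_total = 170/0.9543

q′ ≈ 178 W/m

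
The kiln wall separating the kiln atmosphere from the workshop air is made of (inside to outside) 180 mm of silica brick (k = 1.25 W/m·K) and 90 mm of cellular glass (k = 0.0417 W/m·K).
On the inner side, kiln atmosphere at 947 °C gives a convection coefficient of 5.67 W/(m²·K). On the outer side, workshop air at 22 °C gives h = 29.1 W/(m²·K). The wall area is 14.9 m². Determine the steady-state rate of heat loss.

Thermal resistances in series:
R_inner film = 1/(h_i·A) = 1/(5.67×14.9) = 0.01184 K/W
R_silica brick = L/(kA) = 0.18/(1.25×14.9) = 0.009664 K/W
R_cellular glass = L/(kA) = 0.09/(0.0417×14.9) = 0.1449 K/W
R_outer film = 1/(h_o·A) = 1/(29.1×14.9) = 0.002306 K/W
R_total = 0.1687 K/W
Q = ΔT / R_total = 925 / 0.1687

Q ≈ 5480 W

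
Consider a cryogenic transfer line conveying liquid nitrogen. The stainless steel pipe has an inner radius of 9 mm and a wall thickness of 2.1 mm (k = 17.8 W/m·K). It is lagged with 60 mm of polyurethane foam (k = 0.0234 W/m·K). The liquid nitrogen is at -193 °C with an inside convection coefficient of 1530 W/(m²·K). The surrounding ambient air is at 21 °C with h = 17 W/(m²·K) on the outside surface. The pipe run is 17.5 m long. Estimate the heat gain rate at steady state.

Radial resistances (cylindrical: R_cond = ln(r_o/r_i)/(2πkL), R_conv = 1/(h·2πrL)):
R_inner film = 1/(h_i·2πr₁L) = 1/(1530×2π×0.009×17.5) = 6.605×10^-4 K/W
R_stainless steel pipe wall = ln(11.1/9)/(2π×17.8×17.5) = 1.072×10^-4 K/W
R_polyurethane foam = ln(71.1/11.1)/(2π×0.0234×17.5) = 0.7218 K/W
R_outer film = 1/(h_o·2πr_oL) = 1/(17×2π×0.0711×17.5) = 0.007524 K/W
R_total = 0.7301 K/W
Q = ΔT/R_total = 214/0.7301

Q ≈ 293 W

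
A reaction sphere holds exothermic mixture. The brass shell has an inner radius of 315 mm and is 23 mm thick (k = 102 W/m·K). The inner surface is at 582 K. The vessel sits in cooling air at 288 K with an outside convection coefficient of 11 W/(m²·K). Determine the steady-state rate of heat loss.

Q ≈ 4630 W

Radial (spherical) resistances in series:
R_brass shell = (1/0.315 − 1/0.338)/(4π×102) = 1.685×10^-4 K/W
R_outer film = 1/(h·4πr_o²) = 1/(11×4π×0.338²) = 0.06332 K/W
R_total = 0.06349 K/W
Q = ΔT/R_total = 294/0.06349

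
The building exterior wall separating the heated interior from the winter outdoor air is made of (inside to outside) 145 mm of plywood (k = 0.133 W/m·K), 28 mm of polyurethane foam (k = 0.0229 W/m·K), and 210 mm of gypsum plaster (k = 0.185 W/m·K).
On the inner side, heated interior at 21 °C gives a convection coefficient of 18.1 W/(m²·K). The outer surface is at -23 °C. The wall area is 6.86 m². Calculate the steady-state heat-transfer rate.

Q ≈ 86.2 W

Series thermal resistances:
R_inner film = 1/(h_i·A) = 1/(18.1×6.86) = 0.008054 K/W
R_plywood = L/(kA) = 0.145/(0.133×6.86) = 0.1589 K/W
R_polyurethane foam = L/(kA) = 0.028/(0.0229×6.86) = 0.1782 K/W
R_gypsum plaster = L/(kA) = 0.21/(0.185×6.86) = 0.1655 K/W
R_total = 0.5107 K/W
Q = ΔT / R_total = 44 / 0.5107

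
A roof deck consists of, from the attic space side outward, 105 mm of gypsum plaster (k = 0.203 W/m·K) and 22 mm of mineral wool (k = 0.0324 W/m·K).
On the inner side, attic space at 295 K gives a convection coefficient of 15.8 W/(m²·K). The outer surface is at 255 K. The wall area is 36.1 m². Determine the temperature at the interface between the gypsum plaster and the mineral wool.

T ≈ 277 K

Model the wall as resistances in series:
R_inner film = 1/(h_i·A) = 1/(15.8×36.1) = 0.001753 K/W
R_gypsum plaster = L/(kA) = 0.105/(0.203×36.1) = 0.01433 K/W
R_mineral wool = L/(kA) = 0.022/(0.0324×36.1) = 0.01881 K/W
R_total = 0.03489 K/W;  Q = ΔT/R_total = 40/0.03489 = 1146 W
T_interface = T_inner − Q·ΣR(inner→interface) = 295 − 1150×0.01608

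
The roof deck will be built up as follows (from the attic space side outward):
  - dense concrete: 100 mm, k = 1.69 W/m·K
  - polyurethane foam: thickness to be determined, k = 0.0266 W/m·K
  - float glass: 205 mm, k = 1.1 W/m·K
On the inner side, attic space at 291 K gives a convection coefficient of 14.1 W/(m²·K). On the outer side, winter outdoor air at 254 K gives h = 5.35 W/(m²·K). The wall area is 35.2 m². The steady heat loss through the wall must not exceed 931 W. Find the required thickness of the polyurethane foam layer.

Treating each layer as a thermal resistance in series:
R_inner film = 1/(h_i·A) = 1/(14.1×35.2) = 0.002015 K/W
R_dense concrete = L/(kA) = 0.1/(1.69×35.2) = 0.001681 K/W
R_float glass = L/(kA) = 0.205/(1.1×35.2) = 0.005294 K/W
R_outer film = 1/(h_o·A) = 1/(5.35×35.2) = 0.00531 K/W
Sum of the known resistances R_other = 0.0143 K/W
Required total resistance R_tot = ΔT/Q_allow = 37/931 = 0.03974 K/W
R_polyurethane foam = R_tot − R_other = 0.02544 K/W
L = R·k·A = 0.02544×0.0266×35.2

L ≈ 23.8 mm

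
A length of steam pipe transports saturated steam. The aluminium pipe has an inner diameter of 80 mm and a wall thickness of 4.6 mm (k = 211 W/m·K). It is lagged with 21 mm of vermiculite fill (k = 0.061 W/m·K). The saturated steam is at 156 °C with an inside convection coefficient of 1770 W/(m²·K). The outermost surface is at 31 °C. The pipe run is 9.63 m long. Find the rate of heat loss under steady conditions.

Q ≈ 1190 W

Radial resistances (cylindrical: R_cond = ln(r_o/r_i)/(2πkL), R_conv = 1/(h·2πrL)):
R_inner film = 1/(h_i·2πr₁L) = 1/(1770×2π×0.04×9.63) = 2.334×10^-4 K/W
R_aluminium pipe wall = ln(44.6/40)/(2π×211×9.63) = 8.526×10^-6 K/W
R_vermiculite fill = ln(65.6/44.6)/(2π×0.061×9.63) = 0.1045 K/W
R_total = 0.1048 K/W
Q = ΔT/R_total = 125/0.1048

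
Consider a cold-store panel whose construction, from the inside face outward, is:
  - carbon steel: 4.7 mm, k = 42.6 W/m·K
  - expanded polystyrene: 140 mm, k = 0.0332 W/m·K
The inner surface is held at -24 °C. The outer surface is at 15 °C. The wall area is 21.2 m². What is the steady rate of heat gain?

Q ≈ 196 W

Series thermal resistances:
R_carbon steel = L/(kA) = 0.0047/(42.6×21.2) = 5.204×10^-6 K/W
R_expanded polystyrene = L/(kA) = 0.14/(0.0332×21.2) = 0.1989 K/W
R_total = 0.1989 K/W
Q = ΔT / R_total = 39 / 0.1989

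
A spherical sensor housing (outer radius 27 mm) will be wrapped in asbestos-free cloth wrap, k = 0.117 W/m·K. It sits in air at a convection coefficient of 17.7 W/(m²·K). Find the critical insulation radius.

For a sphere r_cr = 2k/h = 2×0.117/17.7
r_cr = 13.2 mm; since the bare radius (27 mm) is above r_cr, any added insulation will reduce heat loss.

r_cr ≈ 13.2 mm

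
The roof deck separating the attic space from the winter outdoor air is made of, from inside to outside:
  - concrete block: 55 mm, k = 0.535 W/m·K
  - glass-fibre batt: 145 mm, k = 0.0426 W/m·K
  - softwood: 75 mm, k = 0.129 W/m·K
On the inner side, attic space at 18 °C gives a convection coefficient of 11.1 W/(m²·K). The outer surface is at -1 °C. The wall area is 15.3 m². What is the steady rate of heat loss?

Series thermal resistances:
R_inner film = 1/(h_i·A) = 1/(11.1×15.3) = 0.005888 K/W
R_concrete block = L/(kA) = 0.055/(0.535×15.3) = 0.006719 K/W
R_glass-fibre batt = L/(kA) = 0.145/(0.0426×15.3) = 0.2225 K/W
R_softwood = L/(kA) = 0.075/(0.129×15.3) = 0.038 K/W
R_total = 0.2731 K/W
Q = ΔT / R_total = 19 / 0.2731

Q ≈ 69.6 W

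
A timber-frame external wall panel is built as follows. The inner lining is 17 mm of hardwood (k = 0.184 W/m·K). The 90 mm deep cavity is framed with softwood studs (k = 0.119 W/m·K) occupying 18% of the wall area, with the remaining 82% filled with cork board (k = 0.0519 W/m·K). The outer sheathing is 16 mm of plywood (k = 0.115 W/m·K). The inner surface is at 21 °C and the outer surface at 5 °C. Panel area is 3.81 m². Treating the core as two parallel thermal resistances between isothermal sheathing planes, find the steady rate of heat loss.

Q ≈ 37.2 W

Sheathing layers in series; stud and cavity paths in parallel between them.
R_inner = 0.017/(0.184×3.81) = 0.02425 K/W
R_stud  = 0.09/(0.119×0.18×3.81) = 1.103 K/W
R_cav   = 0.09/(0.0519×0.82×3.81) = 0.5551 K/W
1/R_core = 1/R_stud + 1/R_cav → R_core = 0.3692 K/W
R_outer = 0.016/(0.115×3.81) = 0.03652 K/W
R_total = 0.43 K/W
Q = ΔT/R_total = 16/0.43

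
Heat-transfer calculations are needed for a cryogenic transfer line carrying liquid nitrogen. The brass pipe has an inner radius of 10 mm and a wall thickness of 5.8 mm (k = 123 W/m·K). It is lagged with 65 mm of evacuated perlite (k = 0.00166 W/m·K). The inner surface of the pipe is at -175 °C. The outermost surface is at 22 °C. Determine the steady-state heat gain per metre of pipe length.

Per-layer cylindrical resistances, series-summed:
R_brass pipe wall = ln(15.8/10)/(2π×123×1) = 5.919×10^-4 K/W
R_evacuated perlite = ln(80.8/15.8)/(2π×0.00166×1) = 156.5 K/W
R_total = 156.5 K/W
Q = ΔT/R_total = 197/156.5

q′ ≈ 1.26 W/m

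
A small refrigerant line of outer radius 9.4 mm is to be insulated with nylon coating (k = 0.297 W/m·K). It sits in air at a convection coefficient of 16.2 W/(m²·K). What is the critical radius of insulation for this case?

r_cr ≈ 18.3 mm

For a cylinder r_cr = k/h = 0.297/16.2
r_cr = 18.3 mm; since the bare radius (9.4 mm) is below r_cr, adding a thin layer of insulation will *increase* heat loss.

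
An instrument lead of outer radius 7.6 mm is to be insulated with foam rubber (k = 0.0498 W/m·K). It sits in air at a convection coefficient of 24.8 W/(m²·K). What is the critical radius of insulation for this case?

r_cr ≈ 2.01 mm

For a cylinder r_cr = k/h = 0.0498/24.8
r_cr = 2.01 mm; since the bare radius (7.6 mm) is above r_cr, any added insulation will reduce heat loss.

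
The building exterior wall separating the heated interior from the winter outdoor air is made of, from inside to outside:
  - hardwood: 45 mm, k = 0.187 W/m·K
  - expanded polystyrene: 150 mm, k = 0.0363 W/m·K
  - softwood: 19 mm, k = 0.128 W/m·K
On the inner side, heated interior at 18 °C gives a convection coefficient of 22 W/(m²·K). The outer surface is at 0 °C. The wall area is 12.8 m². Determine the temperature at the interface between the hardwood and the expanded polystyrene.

T ≈ 16.9 °C

Series thermal resistances:
R_inner film = 1/(h_i·A) = 1/(22×12.8) = 0.003551 K/W
R_hardwood = L/(kA) = 0.045/(0.187×12.8) = 0.0188 K/W
R_expanded polystyrene = L/(kA) = 0.15/(0.0363×12.8) = 0.3228 K/W
R_softwood = L/(kA) = 0.019/(0.128×12.8) = 0.0116 K/W
R_total = 0.3568 K/W;  Q = ΔT/R_total = 18/0.3568 = 50.45 W
T_interface = T_inner − Q·ΣR(inner→interface) = 18 − 50.5×0.02235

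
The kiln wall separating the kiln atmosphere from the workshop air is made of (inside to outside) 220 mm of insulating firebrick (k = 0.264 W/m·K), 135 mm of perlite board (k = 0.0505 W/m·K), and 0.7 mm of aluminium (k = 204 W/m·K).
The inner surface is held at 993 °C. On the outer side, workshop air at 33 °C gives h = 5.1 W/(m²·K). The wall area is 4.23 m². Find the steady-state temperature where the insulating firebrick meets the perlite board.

T ≈ 777 °C

Using the resistance-network approach (series):
R_insulating firebrick = L/(kA) = 0.22/(0.264×4.23) = 0.197 K/W
R_perlite board = L/(kA) = 0.135/(0.0505×4.23) = 0.632 K/W
R_aluminium = L/(kA) = 0.0007/(204×4.23) = 8.112×10^-7 K/W
R_outer film = 1/(h_o·A) = 1/(5.1×4.23) = 0.04635 K/W
R_total = 0.8753 K/W;  Q = ΔT/R_total = 960/0.8753 = 1097 W
T_interface = T_inner − Q·ΣR(inner→interface) = 993 − 1100×0.197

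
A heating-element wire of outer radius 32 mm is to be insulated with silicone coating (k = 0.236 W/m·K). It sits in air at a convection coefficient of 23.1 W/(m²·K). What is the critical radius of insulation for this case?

For a cylinder r_cr = k/h = 0.236/23.1
r_cr = 10.2 mm; since the bare radius (32 mm) is above r_cr, any added insulation will reduce heat loss.

r_cr ≈ 10.2 mm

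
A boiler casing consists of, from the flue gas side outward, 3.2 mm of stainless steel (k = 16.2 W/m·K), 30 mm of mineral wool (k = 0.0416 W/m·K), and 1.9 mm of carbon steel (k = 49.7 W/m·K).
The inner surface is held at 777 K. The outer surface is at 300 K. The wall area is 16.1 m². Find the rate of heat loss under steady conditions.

Treating each layer as a thermal resistance in series:
R_stainless steel = L/(kA) = 0.0032/(16.2×16.1) = 1.227×10^-5 K/W
R_mineral wool = L/(kA) = 0.03/(0.0416×16.1) = 0.04479 K/W
R_carbon steel = L/(kA) = 0.0019/(49.7×16.1) = 2.374×10^-6 K/W
R_total = 0.04481 K/W
Q = ΔT / R_total = 477 / 0.04481

Q ≈ 10600 W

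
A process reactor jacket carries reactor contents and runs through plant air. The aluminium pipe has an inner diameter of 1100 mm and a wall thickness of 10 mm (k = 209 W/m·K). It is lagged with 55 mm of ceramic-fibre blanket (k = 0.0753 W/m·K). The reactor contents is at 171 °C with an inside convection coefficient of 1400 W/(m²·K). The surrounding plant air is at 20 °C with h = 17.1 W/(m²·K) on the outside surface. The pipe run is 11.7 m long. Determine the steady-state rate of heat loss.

Q ≈ 8280 W

Per-layer cylindrical resistances, series-summed:
R_inner film = 1/(h_i·2πr₁L) = 1/(1400×2π×0.55×11.7) = 1.767×10^-5 K/W
R_aluminium pipe wall = ln(560/550)/(2π×209×11.7) = 1.173×10^-6 K/W
R_ceramic-fibre blanket = ln(615/560)/(2π×0.0753×11.7) = 0.01692 K/W
R_outer film = 1/(h_o·2πr_oL) = 1/(17.1×2π×0.615×11.7) = 0.001293 K/W
R_total = 0.01824 K/W
Q = ΔT/R_total = 151/0.01824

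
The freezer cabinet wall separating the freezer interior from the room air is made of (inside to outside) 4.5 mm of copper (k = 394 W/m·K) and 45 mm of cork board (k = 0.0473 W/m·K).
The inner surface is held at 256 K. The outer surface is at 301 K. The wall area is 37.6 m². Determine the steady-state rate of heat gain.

Thermal resistances in series:
R_copper = L/(kA) = 0.0045/(394×37.6) = 3.038×10^-7 K/W
R_cork board = L/(kA) = 0.045/(0.0473×37.6) = 0.0253 K/W
R_total = 0.0253 K/W
Q = ΔT / R_total = 45 / 0.0253

Q ≈ 1780 W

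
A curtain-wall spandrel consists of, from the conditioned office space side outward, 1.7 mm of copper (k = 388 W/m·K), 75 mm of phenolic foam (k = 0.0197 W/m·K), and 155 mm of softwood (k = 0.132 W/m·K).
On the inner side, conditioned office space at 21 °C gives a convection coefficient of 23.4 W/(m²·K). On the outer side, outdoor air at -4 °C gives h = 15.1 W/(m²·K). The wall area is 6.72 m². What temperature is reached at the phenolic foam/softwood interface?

Model the wall as resistances in series:
R_inner film = 1/(h_i·A) = 1/(23.4×6.72) = 0.006359 K/W
R_copper = L/(kA) = 0.0017/(388×6.72) = 6.52×10^-7 K/W
R_phenolic foam = L/(kA) = 0.075/(0.0197×6.72) = 0.5665 K/W
R_softwood = L/(kA) = 0.155/(0.132×6.72) = 0.1747 K/W
R_outer film = 1/(h_o·A) = 1/(15.1×6.72) = 0.009855 K/W
R_total = 0.7575 K/W;  Q = ΔT/R_total = 25/0.7575 = 33 W
T_interface = T_inner − Q·ΣR(inner→interface) = 21 − 33×0.5729

T ≈ 2.09 °C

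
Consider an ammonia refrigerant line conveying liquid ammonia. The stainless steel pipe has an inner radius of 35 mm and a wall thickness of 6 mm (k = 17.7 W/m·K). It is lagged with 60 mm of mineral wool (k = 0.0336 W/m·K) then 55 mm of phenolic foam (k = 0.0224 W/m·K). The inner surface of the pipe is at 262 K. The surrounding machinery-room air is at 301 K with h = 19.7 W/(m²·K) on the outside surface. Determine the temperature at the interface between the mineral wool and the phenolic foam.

Cylindrical conduction, so R = ln(r₂/r₁)/(2πkL) per layer, in series:
R_stainless steel pipe wall = ln(41/35)/(2π×17.7×1) = 0.001423 K/W
R_mineral wool = ln(101/41)/(2π×0.0336×1) = 4.27 K/W
R_phenolic foam = ln(156/101)/(2π×0.0224×1) = 3.089 K/W
R_outer film = 1/(h_o·2πr_oL) = 1/(19.7×2π×0.156×1) = 0.05179 K/W
R_total = 7.412 K/W
Q = ΔT/R_total = 39/7.412
Q = 5.26 W/m
T_interface = T_inner + Q·ΣR(inner→interface) = 262 + 5.26×4.272

T ≈ 284 K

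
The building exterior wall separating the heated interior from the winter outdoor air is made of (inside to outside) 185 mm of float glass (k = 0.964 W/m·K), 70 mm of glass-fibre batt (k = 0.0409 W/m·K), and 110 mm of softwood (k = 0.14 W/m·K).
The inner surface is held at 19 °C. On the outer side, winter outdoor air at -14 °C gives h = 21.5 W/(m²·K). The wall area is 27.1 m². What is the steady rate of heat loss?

Using the resistance-network approach (series):
R_float glass = L/(kA) = 0.185/(0.964×27.1) = 0.007082 K/W
R_glass-fibre batt = L/(kA) = 0.07/(0.0409×27.1) = 0.06315 K/W
R_softwood = L/(kA) = 0.11/(0.14×27.1) = 0.02899 K/W
R_outer film = 1/(h_o·A) = 1/(21.5×27.1) = 0.001716 K/W
R_total = 0.1009 K/W
Q = ΔT / R_total = 33 / 0.1009

Q ≈ 327 W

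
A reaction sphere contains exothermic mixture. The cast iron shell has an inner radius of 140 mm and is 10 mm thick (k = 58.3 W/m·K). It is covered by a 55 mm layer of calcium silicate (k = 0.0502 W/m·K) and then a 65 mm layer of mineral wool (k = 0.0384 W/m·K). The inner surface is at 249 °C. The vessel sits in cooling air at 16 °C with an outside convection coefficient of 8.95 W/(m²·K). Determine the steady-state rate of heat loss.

Each spherical layer contributes R = (1/r_i − 1/r_o)/(4πk):
R_cast iron shell = (1/0.14 − 1/0.15)/(4π×58.3) = 6.5×10^-4 K/W
R_calcium silicate = (1/0.15 − 1/0.205)/(4π×0.0502) = 2.835 K/W
R_mineral wool = (1/0.205 − 1/0.27)/(4π×0.0384) = 2.434 K/W
R_outer film = 1/(h·4πr_o²) = 1/(8.95×4π×0.27²) = 0.122 K/W
R_total = 5.392 K/W
Q = ΔT/R_total = 233/5.392

Q ≈ 43.2 W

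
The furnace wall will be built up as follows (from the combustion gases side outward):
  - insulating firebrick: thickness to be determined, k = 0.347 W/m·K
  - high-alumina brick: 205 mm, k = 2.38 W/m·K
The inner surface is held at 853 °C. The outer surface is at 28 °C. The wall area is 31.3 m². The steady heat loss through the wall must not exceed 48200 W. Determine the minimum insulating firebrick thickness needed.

Series thermal resistances:
R_high-alumina brick = L/(kA) = 0.205/(2.38×31.3) = 0.002752 K/W
Sum of the known resistances R_other = 0.002752 K/W
Required total resistance R_tot = ΔT/Q_allow = 825/48200 = 0.01712 K/W
R_insulating firebrick = R_tot − R_other = 0.01436 K/W
L = R·k·A = 0.01436×0.347×31.3

L ≈ 156 mm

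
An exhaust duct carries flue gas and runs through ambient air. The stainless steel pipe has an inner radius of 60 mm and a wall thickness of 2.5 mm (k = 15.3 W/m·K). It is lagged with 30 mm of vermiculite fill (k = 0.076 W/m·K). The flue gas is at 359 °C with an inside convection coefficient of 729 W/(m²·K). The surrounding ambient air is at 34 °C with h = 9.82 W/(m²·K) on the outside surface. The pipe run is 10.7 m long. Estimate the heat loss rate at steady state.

Q ≈ 3480 W

Treating each annulus and film as a series resistance:
R_inner film = 1/(h_i·2πr₁L) = 1/(729×2π×0.06×10.7) = 3.401×10^-4 K/W
R_stainless steel pipe wall = ln(62.5/60)/(2π×15.3×10.7) = 3.969×10^-5 K/W
R_vermiculite fill = ln(92.5/62.5)/(2π×0.076×10.7) = 0.07673 K/W
R_outer film = 1/(h_o·2πr_oL) = 1/(9.82×2π×0.0925×10.7) = 0.01638 K/W
R_total = 0.09348 K/W
Q = ΔT/R_total = 325/0.09348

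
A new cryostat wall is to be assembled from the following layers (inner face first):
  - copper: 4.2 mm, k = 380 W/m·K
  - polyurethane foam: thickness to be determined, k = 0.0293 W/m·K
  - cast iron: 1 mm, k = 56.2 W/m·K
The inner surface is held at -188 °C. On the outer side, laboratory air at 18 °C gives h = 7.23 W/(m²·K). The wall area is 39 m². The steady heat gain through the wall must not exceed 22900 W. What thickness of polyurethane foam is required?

Thermal resistances in series:
R_copper = L/(kA) = 0.0042/(380×39) = 2.834×10^-7 K/W
R_cast iron = L/(kA) = 0.001/(56.2×39) = 4.562×10^-7 K/W
R_outer film = 1/(h_o·A) = 1/(7.23×39) = 0.003546 K/W
Sum of the known resistances R_other = 0.003547 K/W
Required total resistance R_tot = ΔT/Q_allow = 206/22900 = 0.008996 K/W
R_polyurethane foam = R_tot − R_other = 0.005448 K/W
L = R·k·A = 0.005448×0.0293×39

L ≈ 6.23 mm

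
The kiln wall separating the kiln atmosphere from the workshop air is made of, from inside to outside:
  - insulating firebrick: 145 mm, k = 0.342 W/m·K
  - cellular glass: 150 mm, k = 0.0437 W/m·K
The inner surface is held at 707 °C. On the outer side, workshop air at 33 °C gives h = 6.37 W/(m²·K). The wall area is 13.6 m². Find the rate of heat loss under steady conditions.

Q ≈ 2280 W

Treating each layer as a thermal resistance in series:
R_insulating firebrick = L/(kA) = 0.145/(0.342×13.6) = 0.03117 K/W
R_cellular glass = L/(kA) = 0.15/(0.0437×13.6) = 0.2524 K/W
R_outer film = 1/(h_o·A) = 1/(6.37×13.6) = 0.01154 K/W
R_total = 0.2951 K/W
Q = ΔT / R_total = 674 / 0.2951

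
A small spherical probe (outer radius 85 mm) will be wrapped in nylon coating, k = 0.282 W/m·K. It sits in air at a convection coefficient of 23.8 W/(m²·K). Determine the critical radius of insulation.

r_cr ≈ 23.7 mm

For a sphere r_cr = 2k/h = 2×0.282/23.8
r_cr = 23.7 mm; since the bare radius (85 mm) is above r_cr, any added insulation will reduce heat loss.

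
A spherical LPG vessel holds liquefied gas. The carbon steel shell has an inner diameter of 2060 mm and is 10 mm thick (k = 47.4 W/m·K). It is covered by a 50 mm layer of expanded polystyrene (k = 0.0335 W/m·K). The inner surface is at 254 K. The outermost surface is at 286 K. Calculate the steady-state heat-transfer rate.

For a spherical shell R = (1/r₁ − 1/r₂)/(4πk); film R = 1/(h·4πr²). In series:
R_carbon steel shell = (1/1.03 − 1/1.04)/(4π×47.4) = 1.567×10^-5 K/W
R_expanded polystyrene = (1/1.04 − 1/1.09)/(4π×0.0335) = 0.1048 K/W
R_total = 0.1048 K/W
Q = ΔT/R_total = 32/0.1048

Q ≈ 305 W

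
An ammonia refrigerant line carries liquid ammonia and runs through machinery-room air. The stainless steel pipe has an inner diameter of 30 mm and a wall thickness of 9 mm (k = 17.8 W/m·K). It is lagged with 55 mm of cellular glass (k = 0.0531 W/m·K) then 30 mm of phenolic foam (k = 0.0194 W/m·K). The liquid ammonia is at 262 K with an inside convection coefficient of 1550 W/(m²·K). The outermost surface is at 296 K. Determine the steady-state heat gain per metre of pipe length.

q′ ≈ 5.46 W/m

Radial resistances (cylindrical: R_cond = ln(r_o/r_i)/(2πkL), R_conv = 1/(h·2πrL)):
R_inner film = 1/(h_i·2πr₁L) = 1/(1550×2π×0.015×1) = 0.006845 K/W
R_stainless steel pipe wall = ln(24/15)/(2π×17.8×1) = 0.004202 K/W
R_cellular glass = ln(79/24)/(2π×0.0531×1) = 3.571 K/W
R_phenolic foam = ln(109/79)/(2π×0.0194×1) = 2.641 K/W
R_total = 6.223 K/W
Q = ΔT/R_total = 34/6.223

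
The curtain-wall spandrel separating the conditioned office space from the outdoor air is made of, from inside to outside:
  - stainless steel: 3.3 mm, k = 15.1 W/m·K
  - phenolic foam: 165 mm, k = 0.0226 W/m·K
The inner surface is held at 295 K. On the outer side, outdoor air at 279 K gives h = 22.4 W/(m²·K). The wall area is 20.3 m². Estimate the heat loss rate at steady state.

Q ≈ 44.2 W

Series thermal resistances:
R_stainless steel = L/(kA) = 0.0033/(15.1×20.3) = 1.077×10^-5 K/W
R_phenolic foam = L/(kA) = 0.165/(0.0226×20.3) = 0.3596 K/W
R_outer film = 1/(h_o·A) = 1/(22.4×20.3) = 0.002199 K/W
R_total = 0.3619 K/W
Q = ΔT / R_total = 16 / 0.3619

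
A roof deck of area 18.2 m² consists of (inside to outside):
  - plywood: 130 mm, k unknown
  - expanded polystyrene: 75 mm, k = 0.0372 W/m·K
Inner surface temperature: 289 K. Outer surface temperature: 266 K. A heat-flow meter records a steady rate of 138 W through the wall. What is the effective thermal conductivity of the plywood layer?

Thermal resistances in series:
R_expanded polystyrene = L/(kA) = 0.075/(0.0372×18.2) = 0.1108 K/W
Sum of known resistances R_other = 0.1108 K/W
Total R = ΔT/Q = 23/138 = 0.1667 K/W
R_plywood = R_total − R_other = 0.05589 K/W
k = L/(R·A) = 0.13/(0.05589×18.2)

k ≈ 0.128 W/(m·K)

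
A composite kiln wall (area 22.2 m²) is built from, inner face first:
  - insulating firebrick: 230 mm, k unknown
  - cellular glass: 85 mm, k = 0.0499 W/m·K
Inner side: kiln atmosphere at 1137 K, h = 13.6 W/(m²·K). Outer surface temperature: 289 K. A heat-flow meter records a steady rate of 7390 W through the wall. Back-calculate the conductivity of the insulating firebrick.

Treating each layer as a thermal resistance in series:
R_inner film = 1/(h_i·A) = 1/(13.6×22.2) = 0.003312 K/W
R_cellular glass = L/(kA) = 0.085/(0.0499×22.2) = 0.07673 K/W
Sum of known resistances R_other = 0.08004 K/W
Total R = ΔT/Q = 848/7390 = 0.1147 K/W
R_insulating firebrick = R_total − R_other = 0.03471 K/W
k = L/(R·A) = 0.23/(0.03471×22.2)

k ≈ 0.299 W/(m·K)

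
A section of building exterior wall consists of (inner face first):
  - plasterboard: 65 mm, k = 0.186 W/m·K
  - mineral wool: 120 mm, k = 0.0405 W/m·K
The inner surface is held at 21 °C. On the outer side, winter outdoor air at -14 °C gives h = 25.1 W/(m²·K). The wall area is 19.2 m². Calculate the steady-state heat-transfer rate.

Q ≈ 200 W

Using the resistance-network approach (series):
R_plasterboard = L/(kA) = 0.065/(0.186×19.2) = 0.0182 K/W
R_mineral wool = L/(kA) = 0.12/(0.0405×19.2) = 0.1543 K/W
R_outer film = 1/(h_o·A) = 1/(25.1×19.2) = 0.002075 K/W
R_total = 0.1746 K/W
Q = ΔT / R_total = 35 / 0.1746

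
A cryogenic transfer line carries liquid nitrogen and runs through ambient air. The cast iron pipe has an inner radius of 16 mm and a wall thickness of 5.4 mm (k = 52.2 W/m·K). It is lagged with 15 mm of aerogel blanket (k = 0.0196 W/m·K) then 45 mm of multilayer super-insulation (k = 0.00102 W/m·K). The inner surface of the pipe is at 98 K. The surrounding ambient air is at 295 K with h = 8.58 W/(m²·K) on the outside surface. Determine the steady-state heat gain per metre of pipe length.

Treating each annulus and film as a series resistance:
R_cast iron pipe wall = ln(21.4/16)/(2π×52.2×1) = 8.866×10^-4 K/W
R_aerogel blanket = ln(36.4/21.4)/(2π×0.0196×1) = 4.313 K/W
R_multilayer super-insulation = ln(81.4/36.4)/(2π×0.00102×1) = 125.6 K/W
R_outer film = 1/(h_o·2πr_oL) = 1/(8.58×2π×0.0814×1) = 0.2279 K/W
R_total = 130.1 K/W
Q = ΔT/R_total = 197/130.1

q′ ≈ 1.51 W/m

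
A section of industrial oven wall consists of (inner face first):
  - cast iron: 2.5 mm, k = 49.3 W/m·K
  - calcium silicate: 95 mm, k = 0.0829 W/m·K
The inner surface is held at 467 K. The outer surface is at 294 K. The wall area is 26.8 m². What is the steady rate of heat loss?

Series thermal resistances:
R_cast iron = L/(kA) = 0.0025/(49.3×26.8) = 1.892×10^-6 K/W
R_calcium silicate = L/(kA) = 0.095/(0.0829×26.8) = 0.04276 K/W
R_total = 0.04276 K/W
Q = ΔT / R_total = 173 / 0.04276

Q ≈ 4050 W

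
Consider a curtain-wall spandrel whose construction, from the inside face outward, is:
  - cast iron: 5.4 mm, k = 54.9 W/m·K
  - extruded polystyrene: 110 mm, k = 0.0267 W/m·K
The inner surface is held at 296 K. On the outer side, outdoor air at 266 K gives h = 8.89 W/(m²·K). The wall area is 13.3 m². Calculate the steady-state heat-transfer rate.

Q ≈ 94.3 W

Model the wall as resistances in series:
R_cast iron = L/(kA) = 0.0054/(54.9×13.3) = 7.396×10^-6 K/W
R_extruded polystyrene = L/(kA) = 0.11/(0.0267×13.3) = 0.3098 K/W
R_outer film = 1/(h_o·A) = 1/(8.89×13.3) = 0.008458 K/W
R_total = 0.3182 K/W
Q = ΔT / R_total = 30 / 0.3182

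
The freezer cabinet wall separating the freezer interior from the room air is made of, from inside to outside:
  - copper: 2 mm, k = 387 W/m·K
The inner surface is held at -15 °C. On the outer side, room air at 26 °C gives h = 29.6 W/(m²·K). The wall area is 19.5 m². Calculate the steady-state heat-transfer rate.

Q ≈ 23700 W

Using the resistance-network approach (series):
R_copper = L/(kA) = 0.002/(387×19.5) = 2.65×10^-7 K/W
R_outer film = 1/(h_o·A) = 1/(29.6×19.5) = 0.001733 K/W
R_total = 0.001733 K/W
Q = ΔT / R_total = 41 / 0.001733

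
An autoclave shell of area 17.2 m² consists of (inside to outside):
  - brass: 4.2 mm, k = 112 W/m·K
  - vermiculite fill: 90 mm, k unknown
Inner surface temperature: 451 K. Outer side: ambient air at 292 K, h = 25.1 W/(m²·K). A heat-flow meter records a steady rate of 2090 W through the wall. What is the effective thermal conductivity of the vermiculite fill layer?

Series thermal resistances:
R_brass = L/(kA) = 0.0042/(112×17.2) = 2.18×10^-6 K/W
R_outer film = 1/(h_o·A) = 1/(25.1×17.2) = 0.002316 K/W
Sum of known resistances R_other = 0.002318 K/W
Total R = ΔT/Q = 159/2090 = 0.07608 K/W
R_vermiculite fill = R_total − R_other = 0.07376 K/W
k = L/(R·A) = 0.09/(0.07376×17.2)

k ≈ 0.0709 W/(m·K)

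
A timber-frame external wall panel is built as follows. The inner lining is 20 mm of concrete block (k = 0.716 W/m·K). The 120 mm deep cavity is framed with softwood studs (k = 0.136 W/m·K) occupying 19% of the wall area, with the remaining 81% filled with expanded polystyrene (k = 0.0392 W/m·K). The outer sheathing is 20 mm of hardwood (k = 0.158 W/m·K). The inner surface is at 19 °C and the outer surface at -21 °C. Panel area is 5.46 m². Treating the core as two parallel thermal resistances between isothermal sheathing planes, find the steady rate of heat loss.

Q ≈ 97.6 W

Sheathing layers in series; stud and cavity paths in parallel between them.
R_inner = 0.02/(0.716×5.46) = 0.005116 K/W
R_stud  = 0.12/(0.136×0.19×5.46) = 0.8505 K/W
R_cav   = 0.12/(0.0392×0.81×5.46) = 0.6922 K/W
1/R_core = 1/R_stud + 1/R_cav → R_core = 0.3816 K/W
R_outer = 0.02/(0.158×5.46) = 0.02318 K/W
R_total = 0.4099 K/W
Q = ΔT/R_total = 40/0.4099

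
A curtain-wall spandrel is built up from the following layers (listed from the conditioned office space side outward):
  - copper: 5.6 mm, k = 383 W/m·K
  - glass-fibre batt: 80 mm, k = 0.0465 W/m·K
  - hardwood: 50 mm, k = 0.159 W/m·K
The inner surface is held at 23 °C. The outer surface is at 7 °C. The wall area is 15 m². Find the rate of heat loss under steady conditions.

Q ≈ 118 W

Treating each layer as a thermal resistance in series:
R_copper = L/(kA) = 0.0056/(383×15) = 9.748×10^-7 K/W
R_glass-fibre batt = L/(kA) = 0.08/(0.0465×15) = 0.1147 K/W
R_hardwood = L/(kA) = 0.05/(0.159×15) = 0.02096 K/W
R_total = 0.1357 K/W
Q = ΔT / R_total = 16 / 0.1357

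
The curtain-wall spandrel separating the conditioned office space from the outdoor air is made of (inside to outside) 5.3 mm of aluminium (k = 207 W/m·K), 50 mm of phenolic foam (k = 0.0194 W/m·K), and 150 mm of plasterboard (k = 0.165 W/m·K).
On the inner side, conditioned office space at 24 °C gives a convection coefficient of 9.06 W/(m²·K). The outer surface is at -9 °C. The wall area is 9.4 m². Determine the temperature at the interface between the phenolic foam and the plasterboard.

T ≈ -0.659 °C

Using the resistance-network approach (series):
R_inner film = 1/(h_i·A) = 1/(9.06×9.4) = 0.01174 K/W
R_aluminium = L/(kA) = 0.0053/(207×9.4) = 2.724×10^-6 K/W
R_phenolic foam = L/(kA) = 0.05/(0.0194×9.4) = 0.2742 K/W
R_plasterboard = L/(kA) = 0.15/(0.165×9.4) = 0.09671 K/W
R_total = 0.3826 K/W;  Q = ΔT/R_total = 33/0.3826 = 86.24 W
T_interface = T_inner − Q·ΣR(inner→interface) = 24 − 86.2×0.2859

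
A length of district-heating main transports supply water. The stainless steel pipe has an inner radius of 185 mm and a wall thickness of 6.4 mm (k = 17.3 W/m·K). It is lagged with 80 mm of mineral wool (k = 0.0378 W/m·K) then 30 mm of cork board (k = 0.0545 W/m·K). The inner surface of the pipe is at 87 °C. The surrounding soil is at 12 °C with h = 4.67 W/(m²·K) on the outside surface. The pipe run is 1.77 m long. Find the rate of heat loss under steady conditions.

Q ≈ 70.2 W

For a radial system each layer contributes R = ln(r_out/r_in)/(2πkL); films add R = 1/(hA).
R_stainless steel pipe wall = ln(191.4/185)/(2π×17.3×1.77) = 1.768×10^-4 K/W
R_mineral wool = ln(271.4/191.4)/(2π×0.0378×1.77) = 0.8307 K/W
R_cork board = ln(301.4/271.4)/(2π×0.0545×1.77) = 0.173 K/W
R_outer film = 1/(h_o·2πr_oL) = 1/(4.67×2π×0.3014×1.77) = 0.06388 K/W
R_total = 1.068 K/W
Q = ΔT/R_total = 75/1.068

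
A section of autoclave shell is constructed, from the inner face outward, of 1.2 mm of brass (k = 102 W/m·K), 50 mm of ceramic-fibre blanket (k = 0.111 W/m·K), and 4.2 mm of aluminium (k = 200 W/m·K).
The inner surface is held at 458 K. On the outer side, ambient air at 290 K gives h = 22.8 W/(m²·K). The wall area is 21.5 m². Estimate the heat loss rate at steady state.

Q ≈ 7310 W

Model the wall as resistances in series:
R_brass = L/(kA) = 0.0012/(102×21.5) = 5.472×10^-7 K/W
R_ceramic-fibre blanket = L/(kA) = 0.05/(0.111×21.5) = 0.02095 K/W
R_aluminium = L/(kA) = 0.0042/(200×21.5) = 9.767×10^-7 K/W
R_outer film = 1/(h_o·A) = 1/(22.8×21.5) = 0.00204 K/W
R_total = 0.02299 K/W
Q = ΔT / R_total = 168 / 0.02299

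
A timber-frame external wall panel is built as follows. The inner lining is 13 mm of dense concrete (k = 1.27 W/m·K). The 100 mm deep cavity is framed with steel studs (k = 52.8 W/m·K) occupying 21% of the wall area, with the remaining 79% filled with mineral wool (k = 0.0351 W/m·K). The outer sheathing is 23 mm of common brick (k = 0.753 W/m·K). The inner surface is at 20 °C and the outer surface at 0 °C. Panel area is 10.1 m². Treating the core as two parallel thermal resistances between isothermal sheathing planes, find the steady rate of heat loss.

Q ≈ 4060 W

Sheathing layers in series; stud and cavity paths in parallel between them.
R_inner = 0.013/(1.27×10.1) = 0.001013 K/W
R_stud  = 0.1/(52.8×0.21×10.1) = 8.929×10^-4 K/W
R_cav   = 0.1/(0.0351×0.79×10.1) = 0.3571 K/W
1/R_core = 1/R_stud + 1/R_cav → R_core = 8.907×10^-4 K/W
R_outer = 0.023/(0.753×10.1) = 0.003024 K/W
R_total = 0.004928 K/W
Q = ΔT/R_total = 20/0.004928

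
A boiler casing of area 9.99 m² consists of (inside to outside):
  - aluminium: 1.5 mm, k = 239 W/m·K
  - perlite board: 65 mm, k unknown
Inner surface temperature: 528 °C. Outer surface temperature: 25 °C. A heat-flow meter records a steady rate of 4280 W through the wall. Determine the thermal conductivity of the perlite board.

k ≈ 0.0554 W/(m·K)

Thermal resistances in series:
R_aluminium = L/(kA) = 0.0015/(239×9.99) = 6.282×10^-7 K/W
Sum of known resistances R_other = 6.282×10^-7 K/W
Total R = ΔT/Q = 503/4280 = 0.1175 K/W
R_perlite board = R_total − R_other = 0.1175 K/W
k = L/(R·A) = 0.065/(0.1175×9.99)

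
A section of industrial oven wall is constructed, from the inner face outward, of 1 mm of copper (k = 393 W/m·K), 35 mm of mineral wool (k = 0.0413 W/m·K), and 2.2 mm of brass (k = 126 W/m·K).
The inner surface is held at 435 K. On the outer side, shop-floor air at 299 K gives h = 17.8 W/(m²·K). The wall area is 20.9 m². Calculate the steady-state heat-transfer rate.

Model the wall as resistances in series:
R_copper = L/(kA) = 0.001/(393×20.9) = 1.217×10^-7 K/W
R_mineral wool = L/(kA) = 0.035/(0.0413×20.9) = 0.04055 K/W
R_brass = L/(kA) = 0.0022/(126×20.9) = 8.354×10^-7 K/W
R_outer film = 1/(h_o·A) = 1/(17.8×20.9) = 0.002688 K/W
R_total = 0.04324 K/W
Q = ΔT / R_total = 136 / 0.04324

Q ≈ 3150 W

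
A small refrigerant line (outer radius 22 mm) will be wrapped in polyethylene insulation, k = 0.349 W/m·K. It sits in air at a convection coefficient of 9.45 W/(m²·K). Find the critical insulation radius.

r_cr ≈ 36.9 mm

For a cylinder r_cr = k/h = 0.349/9.45
r_cr = 36.9 mm; since the bare radius (22 mm) is below r_cr, adding a thin layer of insulation will *increase* heat loss.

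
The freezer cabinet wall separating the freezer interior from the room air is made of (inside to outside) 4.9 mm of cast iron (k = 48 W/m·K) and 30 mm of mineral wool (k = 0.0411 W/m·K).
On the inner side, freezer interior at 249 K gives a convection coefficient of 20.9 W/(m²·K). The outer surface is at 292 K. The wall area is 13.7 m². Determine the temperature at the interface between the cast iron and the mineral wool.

Series thermal resistances:
R_inner film = 1/(h_i·A) = 1/(20.9×13.7) = 0.003492 K/W
R_cast iron = L/(kA) = 0.0049/(48×13.7) = 7.451×10^-6 K/W
R_mineral wool = L/(kA) = 0.03/(0.0411×13.7) = 0.05328 K/W
R_total = 0.05678 K/W;  Q = ΔT/R_total = 43/0.05678 = 757.3 W
T_interface = T_inner + Q·ΣR(inner→interface) = 249 + 757×0.0035

T ≈ 252 K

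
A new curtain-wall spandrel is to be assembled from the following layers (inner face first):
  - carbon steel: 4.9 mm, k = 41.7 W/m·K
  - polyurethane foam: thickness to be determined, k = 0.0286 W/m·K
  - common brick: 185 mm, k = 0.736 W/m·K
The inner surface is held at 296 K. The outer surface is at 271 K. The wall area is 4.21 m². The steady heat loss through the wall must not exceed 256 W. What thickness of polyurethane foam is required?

Series thermal resistances:
R_carbon steel = L/(kA) = 0.0049/(41.7×4.21) = 2.791×10^-5 K/W
R_common brick = L/(kA) = 0.185/(0.736×4.21) = 0.05971 K/W
Sum of the known resistances R_other = 0.05973 K/W
Required total resistance R_tot = ΔT/Q_allow = 25/256 = 0.09766 K/W
R_polyurethane foam = R_tot − R_other = 0.03792 K/W
L = R·k·A = 0.03792×0.0286×4.21

L ≈ 4.57 mm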